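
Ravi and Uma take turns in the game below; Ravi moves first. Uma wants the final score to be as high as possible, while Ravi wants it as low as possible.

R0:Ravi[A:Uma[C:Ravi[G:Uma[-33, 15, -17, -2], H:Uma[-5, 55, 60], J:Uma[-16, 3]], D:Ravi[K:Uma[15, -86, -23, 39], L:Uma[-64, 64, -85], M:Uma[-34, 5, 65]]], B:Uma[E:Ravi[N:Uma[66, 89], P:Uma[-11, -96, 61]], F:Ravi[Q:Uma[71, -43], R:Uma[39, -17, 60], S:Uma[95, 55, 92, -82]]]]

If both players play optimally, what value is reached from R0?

39

G (Uma): max(-33, 15, -17, -2) = 15
H (Uma): max(-5, 55, 60) = 60
J (Uma): max(-16, 3) = 3
C (Ravi): min(15, 60, 3) = 3
K (Uma): max(15, -86, -23, 39) = 39
L (Uma): max(-64, 64, -85) = 64
M (Uma): max(-34, 5, 65) = 65
D (Ravi): min(39, 64, 65) = 39
A (Uma): max(3, 39) = 39
N (Uma): max(66, 89) = 89
P (Uma): max(-11, -96, 61) = 61
E (Ravi): min(89, 61) = 61
Q (Uma): max(71, -43) = 71
R (Uma): max(39, -17, 60) = 60
S (Uma): max(95, 55, 92, -82) = 95
F (Ravi): min(71, 60, 95) = 60
B (Uma): max(61, 60) = 61
R0 (Ravi): min(39, 61) = 39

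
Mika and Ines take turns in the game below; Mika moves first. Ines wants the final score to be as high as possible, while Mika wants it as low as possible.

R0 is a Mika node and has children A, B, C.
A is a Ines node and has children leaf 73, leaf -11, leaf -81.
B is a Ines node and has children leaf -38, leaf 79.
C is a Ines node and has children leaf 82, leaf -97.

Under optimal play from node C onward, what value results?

C (Ines): max(82, -97) = 82

82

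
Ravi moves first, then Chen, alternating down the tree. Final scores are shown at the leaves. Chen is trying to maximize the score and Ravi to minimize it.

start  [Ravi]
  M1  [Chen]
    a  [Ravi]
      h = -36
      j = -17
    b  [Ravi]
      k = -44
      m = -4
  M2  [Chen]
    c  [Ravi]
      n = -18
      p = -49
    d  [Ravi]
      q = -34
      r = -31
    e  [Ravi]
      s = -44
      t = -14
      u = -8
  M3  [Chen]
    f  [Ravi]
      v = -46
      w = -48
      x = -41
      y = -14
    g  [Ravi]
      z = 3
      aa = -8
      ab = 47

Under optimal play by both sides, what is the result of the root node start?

-36

a (Ravi): min(-36, -17) = -36
b (Ravi): min(-44, -4) = -44
M1 (Chen): max(-36, -44) = -36
c (Ravi): min(-18, -49) = -49
d (Ravi): min(-34, -31) = -34
e (Ravi): min(-44, -14, -8) = -44
M2 (Chen): max(-49, -34, -44) = -34
f (Ravi): min(-46, -48, -41, -14) = -48
g (Ravi): min(3, -8, 47) = -8
M3 (Chen): max(-48, -8) = -8
start (Ravi): min(-36, -34, -8) = -36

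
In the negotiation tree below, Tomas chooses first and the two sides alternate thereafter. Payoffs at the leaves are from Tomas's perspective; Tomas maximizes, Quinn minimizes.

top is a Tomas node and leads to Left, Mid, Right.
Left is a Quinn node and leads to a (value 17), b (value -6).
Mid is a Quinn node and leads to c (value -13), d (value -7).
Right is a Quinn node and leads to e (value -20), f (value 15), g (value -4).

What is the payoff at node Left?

-6

Left (Quinn): min(17, -6) = -6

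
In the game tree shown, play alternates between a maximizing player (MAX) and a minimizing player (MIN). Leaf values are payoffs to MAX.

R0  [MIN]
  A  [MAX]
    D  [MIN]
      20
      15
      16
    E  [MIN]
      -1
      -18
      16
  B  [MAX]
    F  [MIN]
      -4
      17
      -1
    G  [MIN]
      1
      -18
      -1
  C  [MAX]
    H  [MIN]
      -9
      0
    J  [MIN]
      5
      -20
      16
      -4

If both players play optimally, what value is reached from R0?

D (MIN): min(20, 15, 16) = 15
E (MIN): min(-1, -18, 16) = -18
A (MAX): max(15, -18) = 15
F (MIN): min(-4, 17, -1) = -4
G (MIN): min(1, -18, -1) = -18
B (MAX): max(-4, -18) = -4
H (MIN): min(-9, 0) = -9
J (MIN): min(5, -20, 16, -4) = -20
C (MAX): max(-9, -20) = -9
R0 (MIN): min(15, -4, -9) = -9

-9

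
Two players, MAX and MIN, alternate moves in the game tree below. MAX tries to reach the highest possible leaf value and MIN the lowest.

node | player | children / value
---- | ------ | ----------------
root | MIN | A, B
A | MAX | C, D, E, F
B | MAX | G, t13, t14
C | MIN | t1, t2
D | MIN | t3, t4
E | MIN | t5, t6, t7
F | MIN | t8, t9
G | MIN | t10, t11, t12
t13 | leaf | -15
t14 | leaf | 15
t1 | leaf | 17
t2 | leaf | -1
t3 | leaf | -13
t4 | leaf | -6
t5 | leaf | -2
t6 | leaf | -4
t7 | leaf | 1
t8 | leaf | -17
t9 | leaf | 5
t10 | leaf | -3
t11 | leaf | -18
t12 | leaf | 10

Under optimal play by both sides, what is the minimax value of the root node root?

C (MIN): min(17, -1) = -1
D (MIN): min(-13, -6) = -13
E (MIN): min(-2, -4, 1) = -4
F (MIN): min(-17, 5) = -17
A (MAX): max(-1, -13, -4, -17) = -1
G (MIN): min(-3, -18, 10) = -18
B (MAX): max(-18, -15, 15) = 15
root (MIN): min(-1, 15) = -1

-1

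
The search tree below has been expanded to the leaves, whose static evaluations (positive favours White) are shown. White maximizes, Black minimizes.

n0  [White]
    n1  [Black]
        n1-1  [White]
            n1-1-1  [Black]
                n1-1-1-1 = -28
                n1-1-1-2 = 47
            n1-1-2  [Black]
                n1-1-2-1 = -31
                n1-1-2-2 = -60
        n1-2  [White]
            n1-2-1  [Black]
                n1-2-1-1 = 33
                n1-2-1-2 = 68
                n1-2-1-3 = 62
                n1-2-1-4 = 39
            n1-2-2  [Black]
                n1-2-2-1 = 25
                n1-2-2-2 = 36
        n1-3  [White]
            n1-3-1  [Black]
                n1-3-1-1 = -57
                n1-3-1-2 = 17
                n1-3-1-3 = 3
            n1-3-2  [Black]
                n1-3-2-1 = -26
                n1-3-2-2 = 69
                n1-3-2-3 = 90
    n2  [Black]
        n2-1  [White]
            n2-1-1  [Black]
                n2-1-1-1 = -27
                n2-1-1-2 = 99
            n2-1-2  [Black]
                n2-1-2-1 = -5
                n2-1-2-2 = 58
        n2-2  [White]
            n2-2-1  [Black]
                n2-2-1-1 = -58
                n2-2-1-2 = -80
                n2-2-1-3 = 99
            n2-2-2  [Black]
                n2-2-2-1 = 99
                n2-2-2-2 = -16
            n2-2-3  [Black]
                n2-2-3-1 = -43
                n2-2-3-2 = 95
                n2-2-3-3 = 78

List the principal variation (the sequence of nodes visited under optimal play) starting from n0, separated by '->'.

n1-1-1 (Black): min(-28, 47) = -28
n1-1-2 (Black): min(-31, -60) = -60
n1-1 (White): max(-28, -60) = -28
n1-2-1 (Black): min(33, 68, 62, 39) = 33
n1-2-2 (Black): min(25, 36) = 25
n1-2 (White): max(33, 25) = 33
n1-3-1 (Black): min(-57, 17, 3) = -57
n1-3-2 (Black): min(-26, 69, 90) = -26
n1-3 (White): max(-57, -26) = -26
n1 (Black): min(-28, 33, -26) = -28
n2-1-1 (Black): min(-27, 99) = -27
n2-1-2 (Black): min(-5, 58) = -5
n2-1 (White): max(-27, -5) = -5
n2-2-1 (Black): min(-58, -80, 99) = -80
n2-2-2 (Black): min(99, -16) = -16
n2-2-3 (Black): min(-43, 95, 78) = -43
n2-2 (White): max(-80, -16, -43) = -16
n2 (Black): min(-5, -16) = -16
n0 (White): max(-28, -16) = -16
At n0, White picks n2 (highest: -16).
At n2, Black picks n2-2 (lowest: -16).
At n2-2, White picks n2-2-2 (highest: -16).
At n2-2-2, Black picks n2-2-2-2 (lowest: -16).
Terminal value -16.

n0 -> n2 -> n2-2 -> n2-2-2 -> n2-2-2-2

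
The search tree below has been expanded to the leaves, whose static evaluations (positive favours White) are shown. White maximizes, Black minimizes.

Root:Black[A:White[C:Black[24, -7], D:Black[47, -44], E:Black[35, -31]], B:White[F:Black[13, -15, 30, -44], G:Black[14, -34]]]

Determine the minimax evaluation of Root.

-34

C (Black): min(24, -7) = -7
D (Black): min(47, -44) = -44
E (Black): min(35, -31) = -31
A (White): max(-7, -44, -31) = -7
F (Black): min(13, -15, 30, -44) = -44
G (Black): min(14, -34) = -34
B (White): max(-44, -34) = -34
Root (Black): min(-7, -34) = -34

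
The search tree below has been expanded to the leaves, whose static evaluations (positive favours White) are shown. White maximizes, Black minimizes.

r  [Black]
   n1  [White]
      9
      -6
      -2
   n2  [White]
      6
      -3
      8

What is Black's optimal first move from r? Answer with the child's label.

n1 (White): max(9, -6, -2) = 9
n2 (White): max(6, -3, 8) = 8
r (Black): min(9, 8) = 8
Black at r wants the lowest of {n1=9, n2=8}, so chooses n2.

n2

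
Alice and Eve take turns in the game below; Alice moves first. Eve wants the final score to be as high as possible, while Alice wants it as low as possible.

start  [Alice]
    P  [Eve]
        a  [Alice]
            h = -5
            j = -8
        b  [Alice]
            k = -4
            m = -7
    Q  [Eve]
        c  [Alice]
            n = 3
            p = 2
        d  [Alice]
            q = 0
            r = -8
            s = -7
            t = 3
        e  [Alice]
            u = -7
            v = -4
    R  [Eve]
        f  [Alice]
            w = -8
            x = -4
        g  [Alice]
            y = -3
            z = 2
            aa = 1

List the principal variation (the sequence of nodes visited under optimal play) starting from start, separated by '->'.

a (Alice): min(-5, -8) = -8
b (Alice): min(-4, -7) = -7
P (Eve): max(-8, -7) = -7
c (Alice): min(3, 2) = 2
d (Alice): min(0, -8, -7, 3) = -8
e (Alice): min(-7, -4) = -7
Q (Eve): max(2, -8, -7) = 2
f (Alice): min(-8, -4) = -8
g (Alice): min(-3, 2, 1) = -3
R (Eve): max(-8, -3) = -3
start (Alice): min(-7, 2, -3) = -7
At start, Alice picks P (lowest: -7).
At P, Eve picks b (highest: -7).
At b, Alice picks m (lowest: -7).
Terminal value -7.

start -> P -> b -> m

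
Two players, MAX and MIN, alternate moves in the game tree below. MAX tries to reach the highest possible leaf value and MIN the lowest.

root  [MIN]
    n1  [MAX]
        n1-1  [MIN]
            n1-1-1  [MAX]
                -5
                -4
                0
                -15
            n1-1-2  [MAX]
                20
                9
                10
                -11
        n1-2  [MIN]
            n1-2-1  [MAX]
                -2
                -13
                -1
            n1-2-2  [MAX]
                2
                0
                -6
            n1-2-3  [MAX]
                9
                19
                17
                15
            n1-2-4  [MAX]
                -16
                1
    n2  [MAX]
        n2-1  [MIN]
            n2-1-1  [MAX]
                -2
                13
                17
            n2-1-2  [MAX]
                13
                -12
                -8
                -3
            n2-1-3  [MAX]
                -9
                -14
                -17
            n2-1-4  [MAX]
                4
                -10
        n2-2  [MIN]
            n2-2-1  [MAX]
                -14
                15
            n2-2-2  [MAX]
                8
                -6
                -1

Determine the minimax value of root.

n1-1-1 (MAX): max(-5, -4, 0, -15) = 0
n1-1-2 (MAX): max(20, 9, 10, -11) = 20
n1-1 (MIN): min(0, 20) = 0
n1-2-1 (MAX): max(-2, -13, -1) = -1
n1-2-2 (MAX): max(2, 0, -6) = 2
n1-2-3 (MAX): max(9, 19, 17, 15) = 19
n1-2-4 (MAX): max(-16, 1) = 1
n1-2 (MIN): min(-1, 2, 19, 1) = -1
n1 (MAX): max(0, -1) = 0
n2-1-1 (MAX): max(-2, 13, 17) = 17
n2-1-2 (MAX): max(13, -12, -8, -3) = 13
n2-1-3 (MAX): max(-9, -14, -17) = -9
n2-1-4 (MAX): max(4, -10) = 4
n2-1 (MIN): min(17, 13, -9, 4) = -9
n2-2-1 (MAX): max(-14, 15) = 15
n2-2-2 (MAX): max(8, -6, -1) = 8
n2-2 (MIN): min(15, 8) = 8
n2 (MAX): max(-9, 8) = 8
root (MIN): min(0, 8) = 0

0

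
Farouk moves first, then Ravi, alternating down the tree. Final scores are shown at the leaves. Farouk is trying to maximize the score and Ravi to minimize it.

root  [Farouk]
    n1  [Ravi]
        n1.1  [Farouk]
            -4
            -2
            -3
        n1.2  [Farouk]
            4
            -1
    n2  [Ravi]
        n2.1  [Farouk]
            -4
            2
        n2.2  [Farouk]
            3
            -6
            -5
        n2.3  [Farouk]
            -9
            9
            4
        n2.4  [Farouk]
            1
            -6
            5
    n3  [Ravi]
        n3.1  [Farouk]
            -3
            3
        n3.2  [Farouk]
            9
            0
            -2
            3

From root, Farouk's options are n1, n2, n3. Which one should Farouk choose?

n1.1 (Farouk): max(-4, -2, -3) = -2
n1.2 (Farouk): max(4, -1) = 4
n1 (Ravi): min(-2, 4) = -2
n2.1 (Farouk): max(-4, 2) = 2
n2.2 (Farouk): max(3, -6, -5) = 3
n2.3 (Farouk): max(-9, 9, 4) = 9
n2.4 (Farouk): max(1, -6, 5) = 5
n2 (Ravi): min(2, 3, 9, 5) = 2
n3.1 (Farouk): max(-3, 3) = 3
n3.2 (Farouk): max(9, 0, -2, 3) = 9
n3 (Ravi): min(3, 9) = 3
root (Farouk): max(-2, 2, 3) = 3
Farouk at root wants the highest of {n1=-2, n2=2, n3=3}, so chooses n3.

n3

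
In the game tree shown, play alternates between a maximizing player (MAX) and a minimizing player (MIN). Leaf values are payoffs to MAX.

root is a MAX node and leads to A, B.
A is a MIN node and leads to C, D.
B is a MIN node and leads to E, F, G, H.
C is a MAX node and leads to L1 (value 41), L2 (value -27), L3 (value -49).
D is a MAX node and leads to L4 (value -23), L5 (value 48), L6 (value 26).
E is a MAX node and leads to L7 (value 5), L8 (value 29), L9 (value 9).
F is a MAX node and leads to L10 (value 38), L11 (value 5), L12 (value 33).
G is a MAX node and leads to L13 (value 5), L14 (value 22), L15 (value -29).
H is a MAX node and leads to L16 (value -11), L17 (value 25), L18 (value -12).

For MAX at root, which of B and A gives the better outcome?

A

E (MAX): max(5, 29, 9) = 29
F (MAX): max(38, 5, 33) = 38
G (MAX): max(5, 22, -29) = 22
H (MAX): max(-11, 25, -12) = 25
B (MIN): min(29, 38, 22, 25) = 22
C (MAX): max(41, -27, -49) = 41
D (MAX): max(-23, 48, 26) = 48
A (MIN): min(41, 48) = 41
MAX prefers the higher value; B=22, A=41. A is better since 41 > 22.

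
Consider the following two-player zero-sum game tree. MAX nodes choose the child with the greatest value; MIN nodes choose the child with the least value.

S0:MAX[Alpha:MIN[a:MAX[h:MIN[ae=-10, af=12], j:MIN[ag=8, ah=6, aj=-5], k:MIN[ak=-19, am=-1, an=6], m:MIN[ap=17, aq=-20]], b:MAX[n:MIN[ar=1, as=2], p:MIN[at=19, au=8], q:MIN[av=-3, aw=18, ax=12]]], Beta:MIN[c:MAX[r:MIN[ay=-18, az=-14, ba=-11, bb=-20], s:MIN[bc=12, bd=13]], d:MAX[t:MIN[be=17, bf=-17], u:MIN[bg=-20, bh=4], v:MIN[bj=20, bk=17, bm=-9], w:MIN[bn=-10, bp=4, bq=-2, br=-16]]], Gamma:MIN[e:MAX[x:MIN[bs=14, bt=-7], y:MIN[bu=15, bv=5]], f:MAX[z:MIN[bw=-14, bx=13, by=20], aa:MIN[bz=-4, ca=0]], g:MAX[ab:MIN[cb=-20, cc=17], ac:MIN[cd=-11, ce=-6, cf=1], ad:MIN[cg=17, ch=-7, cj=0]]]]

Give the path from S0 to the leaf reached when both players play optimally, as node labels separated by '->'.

h (MIN): min(-10, 12) = -10
j (MIN): min(8, 6, -5) = -5
k (MIN): min(-19, -1, 6) = -19
m (MIN): min(17, -20) = -20
a (MAX): max(-10, -5, -19, -20) = -5
n (MIN): min(1, 2) = 1
p (MIN): min(19, 8) = 8
q (MIN): min(-3, 18, 12) = -3
b (MAX): max(1, 8, -3) = 8
Alpha (MIN): min(-5, 8) = -5
r (MIN): min(-18, -14, -11, -20) = -20
s (MIN): min(12, 13) = 12
c (MAX): max(-20, 12) = 12
t (MIN): min(17, -17) = -17
u (MIN): min(-20, 4) = -20
v (MIN): min(20, 17, -9) = -9
w (MIN): min(-10, 4, -2, -16) = -16
d (MAX): max(-17, -20, -9, -16) = -9
Beta (MIN): min(12, -9) = -9
x (MIN): min(14, -7) = -7
y (MIN): min(15, 5) = 5
e (MAX): max(-7, 5) = 5
z (MIN): min(-14, 13, 20) = -14
aa (MIN): min(-4, 0) = -4
f (MAX): max(-14, -4) = -4
ab (MIN): min(-20, 17) = -20
ac (MIN): min(-11, -6, 1) = -11
ad (MIN): min(17, -7, 0) = -7
g (MAX): max(-20, -11, -7) = -7
Gamma (MIN): min(5, -4, -7) = -7
S0 (MAX): max(-5, -9, -7) = -5
At S0, MAX picks Alpha (highest: -5).
At Alpha, MIN picks a (lowest: -5).
At a, MAX picks j (highest: -5).
At j, MIN picks aj (lowest: -5).
Terminal value -5.

S0 -> Alpha -> a -> j -> aj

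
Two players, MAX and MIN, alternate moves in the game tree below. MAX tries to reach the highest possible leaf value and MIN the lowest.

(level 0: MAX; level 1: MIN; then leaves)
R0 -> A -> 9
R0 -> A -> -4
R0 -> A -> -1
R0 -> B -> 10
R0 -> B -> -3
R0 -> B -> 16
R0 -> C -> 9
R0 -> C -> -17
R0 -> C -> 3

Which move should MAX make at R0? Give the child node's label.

A (MIN): min(9, -4, -1) = -4
B (MIN): min(10, -3, 16) = -3
C (MIN): min(9, -17, 3) = -17
R0 (MAX): max(-4, -3, -17) = -3
MAX at R0 wants the highest of {A=-4, B=-3, C=-17}, so chooses B.

B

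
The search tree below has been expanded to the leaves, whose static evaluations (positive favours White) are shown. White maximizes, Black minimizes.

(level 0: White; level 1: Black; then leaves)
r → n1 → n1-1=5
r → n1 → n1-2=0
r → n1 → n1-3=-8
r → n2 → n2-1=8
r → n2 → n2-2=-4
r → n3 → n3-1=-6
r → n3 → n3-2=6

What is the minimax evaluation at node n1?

-8

n1 (Black): min(5, 0, -8) = -8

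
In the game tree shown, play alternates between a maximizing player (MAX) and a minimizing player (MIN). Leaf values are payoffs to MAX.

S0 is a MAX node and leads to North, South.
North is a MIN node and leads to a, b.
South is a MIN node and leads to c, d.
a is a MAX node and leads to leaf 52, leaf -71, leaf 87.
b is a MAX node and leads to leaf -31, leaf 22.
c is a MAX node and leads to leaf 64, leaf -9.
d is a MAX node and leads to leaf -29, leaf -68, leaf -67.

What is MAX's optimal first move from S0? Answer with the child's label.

North

a (MAX): max(52, -71, 87) = 87
b (MAX): max(-31, 22) = 22
North (MIN): min(87, 22) = 22
c (MAX): max(64, -9) = 64
d (MAX): max(-29, -68, -67) = -29
South (MIN): min(64, -29) = -29
S0 (MAX): max(22, -29) = 22
MAX at S0 wants the highest of {North=22, South=-29}, so chooses North.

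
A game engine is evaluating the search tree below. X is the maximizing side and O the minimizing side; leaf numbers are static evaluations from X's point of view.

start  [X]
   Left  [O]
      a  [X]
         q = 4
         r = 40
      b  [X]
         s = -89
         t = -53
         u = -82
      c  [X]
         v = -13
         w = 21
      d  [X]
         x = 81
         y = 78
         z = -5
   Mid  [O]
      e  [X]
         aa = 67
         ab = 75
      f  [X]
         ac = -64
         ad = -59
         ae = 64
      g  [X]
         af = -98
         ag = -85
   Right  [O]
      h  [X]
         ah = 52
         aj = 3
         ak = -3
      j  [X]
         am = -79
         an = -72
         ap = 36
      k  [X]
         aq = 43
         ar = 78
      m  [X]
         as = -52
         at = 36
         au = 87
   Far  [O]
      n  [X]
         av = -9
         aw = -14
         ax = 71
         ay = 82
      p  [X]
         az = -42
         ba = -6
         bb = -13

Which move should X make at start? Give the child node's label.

a (X): max(4, 40) = 40
b (X): max(-89, -53, -82) = -53
c (X): max(-13, 21) = 21
d (X): max(81, 78, -5) = 81
Left (O): min(40, -53, 21, 81) = -53
e (X): max(67, 75) = 75
f (X): max(-64, -59, 64) = 64
g (X): max(-98, -85) = -85
Mid (O): min(75, 64, -85) = -85
h (X): max(52, 3, -3) = 52
j (X): max(-79, -72, 36) = 36
k (X): max(43, 78) = 78
m (X): max(-52, 36, 87) = 87
Right (O): min(52, 36, 78, 87) = 36
n (X): max(-9, -14, 71, 82) = 82
p (X): max(-42, -6, -13) = -6
Far (O): min(82, -6) = -6
start (X): max(-53, -85, 36, -6) = 36
X at start wants the highest of {Left=-53, Mid=-85, Right=36, Far=-6}, so chooses Right.

Right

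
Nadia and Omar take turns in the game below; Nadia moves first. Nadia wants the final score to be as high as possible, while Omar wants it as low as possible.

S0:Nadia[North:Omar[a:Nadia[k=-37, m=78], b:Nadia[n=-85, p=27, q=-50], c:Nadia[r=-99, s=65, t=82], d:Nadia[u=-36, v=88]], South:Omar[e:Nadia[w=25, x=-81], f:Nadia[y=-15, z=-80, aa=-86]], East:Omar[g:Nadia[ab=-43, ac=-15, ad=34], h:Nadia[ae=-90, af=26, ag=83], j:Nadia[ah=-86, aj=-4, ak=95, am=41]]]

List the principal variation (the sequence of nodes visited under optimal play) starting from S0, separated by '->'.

a (Nadia): max(-37, 78) = 78
b (Nadia): max(-85, 27, -50) = 27
c (Nadia): max(-99, 65, 82) = 82
d (Nadia): max(-36, 88) = 88
North (Omar): min(78, 27, 82, 88) = 27
e (Nadia): max(25, -81) = 25
f (Nadia): max(-15, -80, -86) = -15
South (Omar): min(25, -15) = -15
g (Nadia): max(-43, -15, 34) = 34
h (Nadia): max(-90, 26, 83) = 83
j (Nadia): max(-86, -4, 95, 41) = 95
East (Omar): min(34, 83, 95) = 34
S0 (Nadia): max(27, -15, 34) = 34
At S0, Nadia picks East (highest: 34).
At East, Omar picks g (lowest: 34).
At g, Nadia picks ad (highest: 34).
Terminal value 34.

S0 -> East -> g -> ad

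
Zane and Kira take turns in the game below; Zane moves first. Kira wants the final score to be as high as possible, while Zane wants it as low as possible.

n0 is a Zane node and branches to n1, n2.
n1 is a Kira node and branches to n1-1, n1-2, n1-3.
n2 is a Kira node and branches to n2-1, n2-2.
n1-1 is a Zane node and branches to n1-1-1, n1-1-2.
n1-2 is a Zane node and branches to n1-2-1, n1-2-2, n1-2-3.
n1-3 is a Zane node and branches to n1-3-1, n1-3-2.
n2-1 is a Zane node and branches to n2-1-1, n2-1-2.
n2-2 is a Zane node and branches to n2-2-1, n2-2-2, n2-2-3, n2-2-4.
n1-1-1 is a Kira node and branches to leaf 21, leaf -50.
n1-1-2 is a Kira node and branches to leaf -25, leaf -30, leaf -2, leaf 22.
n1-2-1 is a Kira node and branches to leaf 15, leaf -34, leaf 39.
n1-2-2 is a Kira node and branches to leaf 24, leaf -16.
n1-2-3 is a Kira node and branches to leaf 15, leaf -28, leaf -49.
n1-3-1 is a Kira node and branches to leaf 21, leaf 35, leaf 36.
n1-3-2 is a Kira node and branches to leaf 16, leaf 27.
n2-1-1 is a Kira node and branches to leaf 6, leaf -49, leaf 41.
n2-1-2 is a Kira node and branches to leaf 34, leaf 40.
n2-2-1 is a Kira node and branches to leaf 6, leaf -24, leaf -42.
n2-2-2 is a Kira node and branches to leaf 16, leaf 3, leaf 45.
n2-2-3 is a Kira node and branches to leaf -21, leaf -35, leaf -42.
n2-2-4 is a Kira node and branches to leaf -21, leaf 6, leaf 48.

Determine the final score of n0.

27

n1-1-1 (Kira): max(21, -50) = 21
n1-1-2 (Kira): max(-25, -30, -2, 22) = 22
n1-1 (Zane): min(21, 22) = 21
n1-2-1 (Kira): max(15, -34, 39) = 39
n1-2-2 (Kira): max(24, -16) = 24
n1-2-3 (Kira): max(15, -28, -49) = 15
n1-2 (Zane): min(39, 24, 15) = 15
n1-3-1 (Kira): max(21, 35, 36) = 36
n1-3-2 (Kira): max(16, 27) = 27
n1-3 (Zane): min(36, 27) = 27
n1 (Kira): max(21, 15, 27) = 27
n2-1-1 (Kira): max(6, -49, 41) = 41
n2-1-2 (Kira): max(34, 40) = 40
n2-1 (Zane): min(41, 40) = 40
n2-2-1 (Kira): max(6, -24, -42) = 6
n2-2-2 (Kira): max(16, 3, 45) = 45
n2-2-3 (Kira): max(-21, -35, -42) = -21
n2-2-4 (Kira): max(-21, 6, 48) = 48
n2-2 (Zane): min(6, 45, -21, 48) = -21
n2 (Kira): max(40, -21) = 40
n0 (Zane): min(27, 40) = 27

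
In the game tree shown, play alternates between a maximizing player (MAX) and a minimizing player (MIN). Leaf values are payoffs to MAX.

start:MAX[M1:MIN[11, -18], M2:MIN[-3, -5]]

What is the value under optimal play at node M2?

M2 (MIN): min(-3, -5) = -5

-5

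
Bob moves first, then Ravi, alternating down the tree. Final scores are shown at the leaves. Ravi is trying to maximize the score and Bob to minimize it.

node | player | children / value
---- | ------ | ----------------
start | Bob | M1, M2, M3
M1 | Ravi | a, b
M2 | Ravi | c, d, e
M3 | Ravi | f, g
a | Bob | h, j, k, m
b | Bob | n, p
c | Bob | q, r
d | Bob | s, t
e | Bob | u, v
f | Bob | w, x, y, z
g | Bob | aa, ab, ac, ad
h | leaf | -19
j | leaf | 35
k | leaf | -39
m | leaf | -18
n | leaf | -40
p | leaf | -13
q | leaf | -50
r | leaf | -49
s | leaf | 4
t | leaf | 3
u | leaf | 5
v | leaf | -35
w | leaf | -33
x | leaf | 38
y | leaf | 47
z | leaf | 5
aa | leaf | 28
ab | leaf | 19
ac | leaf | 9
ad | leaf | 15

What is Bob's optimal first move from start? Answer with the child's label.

M1

a (Bob): min(-19, 35, -39, -18) = -39
b (Bob): min(-40, -13) = -40
M1 (Ravi): max(-39, -40) = -39
c (Bob): min(-50, -49) = -50
d (Bob): min(4, 3) = 3
e (Bob): min(5, -35) = -35
M2 (Ravi): max(-50, 3, -35) = 3
f (Bob): min(-33, 38, 47, 5) = -33
g (Bob): min(28, 19, 9, 15) = 9
M3 (Ravi): max(-33, 9) = 9
start (Bob): min(-39, 3, 9) = -39
Bob at start wants the lowest of {M1=-39, M2=3, M3=9}, so chooses M1.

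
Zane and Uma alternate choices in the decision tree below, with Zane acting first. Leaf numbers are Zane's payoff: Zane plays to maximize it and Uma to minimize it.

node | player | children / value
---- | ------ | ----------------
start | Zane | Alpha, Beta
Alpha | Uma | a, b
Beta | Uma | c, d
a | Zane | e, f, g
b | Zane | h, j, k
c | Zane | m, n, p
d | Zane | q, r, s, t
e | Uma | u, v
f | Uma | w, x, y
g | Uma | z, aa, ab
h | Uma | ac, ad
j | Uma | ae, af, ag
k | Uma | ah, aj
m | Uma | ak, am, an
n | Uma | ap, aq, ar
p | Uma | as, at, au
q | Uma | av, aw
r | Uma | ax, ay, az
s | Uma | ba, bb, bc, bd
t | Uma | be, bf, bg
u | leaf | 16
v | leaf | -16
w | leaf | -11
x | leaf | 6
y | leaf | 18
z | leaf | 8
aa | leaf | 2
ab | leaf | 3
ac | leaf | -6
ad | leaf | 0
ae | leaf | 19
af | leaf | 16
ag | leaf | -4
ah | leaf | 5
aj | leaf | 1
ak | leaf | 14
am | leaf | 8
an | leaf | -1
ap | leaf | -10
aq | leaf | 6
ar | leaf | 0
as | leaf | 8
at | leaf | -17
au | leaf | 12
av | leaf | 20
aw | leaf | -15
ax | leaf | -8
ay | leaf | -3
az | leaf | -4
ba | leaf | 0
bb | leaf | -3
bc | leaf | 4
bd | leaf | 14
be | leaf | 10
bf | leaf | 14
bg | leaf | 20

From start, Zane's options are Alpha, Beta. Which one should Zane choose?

e (Uma): min(16, -16) = -16
f (Uma): min(-11, 6, 18) = -11
g (Uma): min(8, 2, 3) = 2
a (Zane): max(-16, -11, 2) = 2
h (Uma): min(-6, 0) = -6
j (Uma): min(19, 16, -4) = -4
k (Uma): min(5, 1) = 1
b (Zane): max(-6, -4, 1) = 1
Alpha (Uma): min(2, 1) = 1
m (Uma): min(14, 8, -1) = -1
n (Uma): min(-10, 6, 0) = -10
p (Uma): min(8, -17, 12) = -17
c (Zane): max(-1, -10, -17) = -1
q (Uma): min(20, -15) = -15
r (Uma): min(-8, -3, -4) = -8
s (Uma): min(0, -3, 4, 14) = -3
t (Uma): min(10, 14, 20) = 10
d (Zane): max(-15, -8, -3, 10) = 10
Beta (Uma): min(-1, 10) = -1
start (Zane): max(1, -1) = 1
Zane at start wants the highest of {Alpha=1, Beta=-1}, so chooses Alpha.

Alpha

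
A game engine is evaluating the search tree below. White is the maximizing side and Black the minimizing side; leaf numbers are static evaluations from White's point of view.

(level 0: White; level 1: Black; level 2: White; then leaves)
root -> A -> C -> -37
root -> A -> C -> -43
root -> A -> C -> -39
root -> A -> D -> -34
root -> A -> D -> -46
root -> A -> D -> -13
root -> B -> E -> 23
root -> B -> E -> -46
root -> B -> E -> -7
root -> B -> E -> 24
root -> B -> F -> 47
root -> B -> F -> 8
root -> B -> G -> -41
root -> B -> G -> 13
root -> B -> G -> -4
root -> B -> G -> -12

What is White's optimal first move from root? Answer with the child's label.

B

C (White): max(-37, -43, -39) = -37
D (White): max(-34, -46, -13) = -13
A (Black): min(-37, -13) = -37
E (White): max(23, -46, -7, 24) = 24
F (White): max(47, 8) = 47
G (White): max(-41, 13, -4, -12) = 13
B (Black): min(24, 47, 13) = 13
root (White): max(-37, 13) = 13
White at root wants the highest of {A=-37, B=13}, so chooses B.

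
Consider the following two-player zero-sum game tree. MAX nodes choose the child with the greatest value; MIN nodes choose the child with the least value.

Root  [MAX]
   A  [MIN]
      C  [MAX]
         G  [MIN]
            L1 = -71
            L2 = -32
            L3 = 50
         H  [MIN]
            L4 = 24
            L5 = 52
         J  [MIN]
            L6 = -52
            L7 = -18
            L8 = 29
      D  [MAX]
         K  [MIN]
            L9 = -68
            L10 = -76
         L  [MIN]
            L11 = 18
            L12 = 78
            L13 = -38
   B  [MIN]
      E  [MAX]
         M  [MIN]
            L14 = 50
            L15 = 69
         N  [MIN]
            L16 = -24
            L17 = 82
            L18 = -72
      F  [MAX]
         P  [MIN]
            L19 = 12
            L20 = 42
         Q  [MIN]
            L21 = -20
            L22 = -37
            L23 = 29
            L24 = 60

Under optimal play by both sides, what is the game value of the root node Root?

G (MIN): min(-71, -32, 50) = -71
H (MIN): min(24, 52) = 24
J (MIN): min(-52, -18, 29) = -52
C (MAX): max(-71, 24, -52) = 24
K (MIN): min(-68, -76) = -76
L (MIN): min(18, 78, -38) = -38
D (MAX): max(-76, -38) = -38
A (MIN): min(24, -38) = -38
M (MIN): min(50, 69) = 50
N (MIN): min(-24, 82, -72) = -72
E (MAX): max(50, -72) = 50
P (MIN): min(12, 42) = 12
Q (MIN): min(-20, -37, 29, 60) = -37
F (MAX): max(12, -37) = 12
B (MIN): min(50, 12) = 12
Root (MAX): max(-38, 12) = 12

12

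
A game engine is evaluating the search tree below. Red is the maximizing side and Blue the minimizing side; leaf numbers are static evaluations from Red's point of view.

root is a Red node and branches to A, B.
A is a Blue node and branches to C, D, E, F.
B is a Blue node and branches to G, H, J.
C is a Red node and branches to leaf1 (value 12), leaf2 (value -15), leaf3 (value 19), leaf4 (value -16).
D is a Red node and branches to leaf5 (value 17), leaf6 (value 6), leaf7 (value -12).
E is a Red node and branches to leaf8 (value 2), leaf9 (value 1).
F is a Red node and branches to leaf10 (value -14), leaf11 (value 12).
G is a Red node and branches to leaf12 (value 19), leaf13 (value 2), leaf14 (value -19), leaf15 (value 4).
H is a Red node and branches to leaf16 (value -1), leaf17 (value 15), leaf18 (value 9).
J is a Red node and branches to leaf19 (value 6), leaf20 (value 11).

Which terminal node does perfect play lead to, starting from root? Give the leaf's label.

C (Red): max(12, -15, 19, -16) = 19
D (Red): max(17, 6, -12) = 17
E (Red): max(2, 1) = 2
F (Red): max(-14, 12) = 12
A (Blue): min(19, 17, 2, 12) = 2
G (Red): max(19, 2, -19, 4) = 19
H (Red): max(-1, 15, 9) = 15
J (Red): max(6, 11) = 11
B (Blue): min(19, 15, 11) = 11
root (Red): max(2, 11) = 11
At root, Red picks B (highest: 11).
At B, Blue picks J (lowest: 11).
At J, Red picks leaf20 (highest: 11).
Terminal value 11.

leaf20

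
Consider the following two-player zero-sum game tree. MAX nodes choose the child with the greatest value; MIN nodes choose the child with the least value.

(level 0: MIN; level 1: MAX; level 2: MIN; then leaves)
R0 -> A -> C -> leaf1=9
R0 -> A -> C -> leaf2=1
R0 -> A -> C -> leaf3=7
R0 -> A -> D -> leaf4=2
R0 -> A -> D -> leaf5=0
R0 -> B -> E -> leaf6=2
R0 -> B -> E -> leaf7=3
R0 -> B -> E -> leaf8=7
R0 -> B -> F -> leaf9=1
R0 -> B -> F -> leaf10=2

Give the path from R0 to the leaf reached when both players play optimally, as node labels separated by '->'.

C (MIN): min(9, 1, 7) = 1
D (MIN): min(2, 0) = 0
A (MAX): max(1, 0) = 1
E (MIN): min(2, 3, 7) = 2
F (MIN): min(1, 2) = 1
B (MAX): max(2, 1) = 2
R0 (MIN): min(1, 2) = 1
At R0, MIN picks A (lowest: 1).
At A, MAX picks C (highest: 1).
At C, MIN picks leaf2 (lowest: 1).
Terminal value 1.

R0 -> A -> C -> leaf2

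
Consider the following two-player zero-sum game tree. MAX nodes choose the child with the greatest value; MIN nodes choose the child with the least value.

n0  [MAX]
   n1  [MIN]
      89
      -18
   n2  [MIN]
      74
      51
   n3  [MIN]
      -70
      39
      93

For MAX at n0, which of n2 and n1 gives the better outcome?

n2 (MIN): min(74, 51) = 51
n1 (MIN): min(89, -18) = -18
MAX prefers the higher value; n2=51, n1=-18. n2 is better since 51 > -18.

n2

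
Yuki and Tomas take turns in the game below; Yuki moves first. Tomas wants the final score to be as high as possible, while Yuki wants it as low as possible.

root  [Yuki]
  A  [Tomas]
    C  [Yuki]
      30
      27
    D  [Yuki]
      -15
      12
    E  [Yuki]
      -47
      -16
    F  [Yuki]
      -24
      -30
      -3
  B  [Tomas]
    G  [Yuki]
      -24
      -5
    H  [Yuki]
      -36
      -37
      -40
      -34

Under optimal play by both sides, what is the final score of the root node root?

C (Yuki): min(30, 27) = 27
D (Yuki): min(-15, 12) = -15
E (Yuki): min(-47, -16) = -47
F (Yuki): min(-24, -30, -3) = -30
A (Tomas): max(27, -15, -47, -30) = 27
G (Yuki): min(-24, -5) = -24
H (Yuki): min(-36, -37, -40, -34) = -40
B (Tomas): max(-24, -40) = -24
root (Yuki): min(27, -24) = -24

-24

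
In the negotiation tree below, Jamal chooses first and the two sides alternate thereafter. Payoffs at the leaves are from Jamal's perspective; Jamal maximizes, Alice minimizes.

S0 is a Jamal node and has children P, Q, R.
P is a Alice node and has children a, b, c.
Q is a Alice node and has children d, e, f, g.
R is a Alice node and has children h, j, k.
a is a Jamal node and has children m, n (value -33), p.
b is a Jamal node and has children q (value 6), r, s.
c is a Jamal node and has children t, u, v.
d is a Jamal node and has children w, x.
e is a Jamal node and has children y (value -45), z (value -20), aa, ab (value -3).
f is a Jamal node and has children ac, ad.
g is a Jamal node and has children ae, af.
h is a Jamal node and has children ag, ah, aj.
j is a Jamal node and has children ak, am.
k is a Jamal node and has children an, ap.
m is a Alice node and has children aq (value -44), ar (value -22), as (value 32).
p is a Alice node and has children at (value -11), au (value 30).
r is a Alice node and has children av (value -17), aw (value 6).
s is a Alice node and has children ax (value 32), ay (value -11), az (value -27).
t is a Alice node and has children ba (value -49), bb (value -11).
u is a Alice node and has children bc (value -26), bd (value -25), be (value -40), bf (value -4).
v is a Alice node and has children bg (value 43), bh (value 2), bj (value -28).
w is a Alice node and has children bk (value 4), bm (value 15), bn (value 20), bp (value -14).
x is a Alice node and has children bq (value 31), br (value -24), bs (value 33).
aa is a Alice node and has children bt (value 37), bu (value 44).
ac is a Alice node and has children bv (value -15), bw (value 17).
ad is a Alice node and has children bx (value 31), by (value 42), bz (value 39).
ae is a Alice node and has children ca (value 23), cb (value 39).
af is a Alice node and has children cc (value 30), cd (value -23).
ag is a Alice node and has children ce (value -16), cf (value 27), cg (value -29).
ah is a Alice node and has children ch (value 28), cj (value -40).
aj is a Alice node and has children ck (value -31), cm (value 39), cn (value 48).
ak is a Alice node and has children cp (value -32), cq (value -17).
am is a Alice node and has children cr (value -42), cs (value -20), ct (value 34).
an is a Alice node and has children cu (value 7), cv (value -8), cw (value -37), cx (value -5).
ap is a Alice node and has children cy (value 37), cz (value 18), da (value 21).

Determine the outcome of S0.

-14

m (Alice): min(-44, -22, 32) = -44
p (Alice): min(-11, 30) = -11
a (Jamal): max(-44, -33, -11) = -11
r (Alice): min(-17, 6) = -17
s (Alice): min(32, -11, -27) = -27
b (Jamal): max(6, -17, -27) = 6
t (Alice): min(-49, -11) = -49
u (Alice): min(-26, -25, -40, -4) = -40
v (Alice): min(43, 2, -28) = -28
c (Jamal): max(-49, -40, -28) = -28
P (Alice): min(-11, 6, -28) = -28
w (Alice): min(4, 15, 20, -14) = -14
x (Alice): min(31, -24, 33) = -24
d (Jamal): max(-14, -24) = -14
aa (Alice): min(37, 44) = 37
e (Jamal): max(-45, -20, 37, -3) = 37
ac (Alice): min(-15, 17) = -15
ad (Alice): min(31, 42, 39) = 31
f (Jamal): max(-15, 31) = 31
ae (Alice): min(23, 39) = 23
af (Alice): min(30, -23) = -23
g (Jamal): max(23, -23) = 23
Q (Alice): min(-14, 37, 31, 23) = -14
ag (Alice): min(-16, 27, -29) = -29
ah (Alice): min(28, -40) = -40
aj (Alice): min(-31, 39, 48) = -31
h (Jamal): max(-29, -40, -31) = -29
ak (Alice): min(-32, -17) = -32
am (Alice): min(-42, -20, 34) = -42
j (Jamal): max(-32, -42) = -32
an (Alice): min(7, -8, -37, -5) = -37
ap (Alice): min(37, 18, 21) = 18
k (Jamal): max(-37, 18) = 18
R (Alice): min(-29, -32, 18) = -32
S0 (Jamal): max(-28, -14, -32) = -14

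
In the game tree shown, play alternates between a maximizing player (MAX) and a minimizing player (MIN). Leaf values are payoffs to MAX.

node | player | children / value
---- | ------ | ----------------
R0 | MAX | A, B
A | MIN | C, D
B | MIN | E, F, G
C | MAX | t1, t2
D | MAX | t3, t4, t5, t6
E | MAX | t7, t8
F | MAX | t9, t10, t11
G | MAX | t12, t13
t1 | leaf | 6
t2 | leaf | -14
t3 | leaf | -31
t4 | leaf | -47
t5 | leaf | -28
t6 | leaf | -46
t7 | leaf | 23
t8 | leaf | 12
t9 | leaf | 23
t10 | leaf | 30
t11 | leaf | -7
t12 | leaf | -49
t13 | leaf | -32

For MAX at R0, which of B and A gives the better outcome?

E (MAX): max(23, 12) = 23
F (MAX): max(23, 30, -7) = 30
G (MAX): max(-49, -32) = -32
B (MIN): min(23, 30, -32) = -32
C (MAX): max(6, -14) = 6
D (MAX): max(-31, -47, -28, -46) = -28
A (MIN): min(6, -28) = -28
MAX prefers the higher value; B=-32, A=-28. A is better since -28 > -32.

A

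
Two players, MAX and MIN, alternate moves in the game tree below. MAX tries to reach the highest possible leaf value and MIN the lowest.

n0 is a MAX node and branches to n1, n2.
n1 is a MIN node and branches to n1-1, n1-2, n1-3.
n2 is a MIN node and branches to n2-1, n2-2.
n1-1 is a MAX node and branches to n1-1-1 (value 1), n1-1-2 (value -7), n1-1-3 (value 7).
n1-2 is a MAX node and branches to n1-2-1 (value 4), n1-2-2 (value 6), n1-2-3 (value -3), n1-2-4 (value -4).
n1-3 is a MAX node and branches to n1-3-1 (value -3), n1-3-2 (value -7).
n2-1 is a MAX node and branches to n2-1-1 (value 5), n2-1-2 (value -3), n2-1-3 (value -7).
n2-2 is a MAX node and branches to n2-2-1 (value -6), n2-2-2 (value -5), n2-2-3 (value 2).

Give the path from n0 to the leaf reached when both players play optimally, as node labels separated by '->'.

n1-1 (MAX): max(1, -7, 7) = 7
n1-2 (MAX): max(4, 6, -3, -4) = 6
n1-3 (MAX): max(-3, -7) = -3
n1 (MIN): min(7, 6, -3) = -3
n2-1 (MAX): max(5, -3, -7) = 5
n2-2 (MAX): max(-6, -5, 2) = 2
n2 (MIN): min(5, 2) = 2
n0 (MAX): max(-3, 2) = 2
At n0, MAX picks n2 (highest: 2).
At n2, MIN picks n2-2 (lowest: 2).
At n2-2, MAX picks n2-2-3 (highest: 2).
Terminal value 2.

n0 -> n2 -> n2-2 -> n2-2-3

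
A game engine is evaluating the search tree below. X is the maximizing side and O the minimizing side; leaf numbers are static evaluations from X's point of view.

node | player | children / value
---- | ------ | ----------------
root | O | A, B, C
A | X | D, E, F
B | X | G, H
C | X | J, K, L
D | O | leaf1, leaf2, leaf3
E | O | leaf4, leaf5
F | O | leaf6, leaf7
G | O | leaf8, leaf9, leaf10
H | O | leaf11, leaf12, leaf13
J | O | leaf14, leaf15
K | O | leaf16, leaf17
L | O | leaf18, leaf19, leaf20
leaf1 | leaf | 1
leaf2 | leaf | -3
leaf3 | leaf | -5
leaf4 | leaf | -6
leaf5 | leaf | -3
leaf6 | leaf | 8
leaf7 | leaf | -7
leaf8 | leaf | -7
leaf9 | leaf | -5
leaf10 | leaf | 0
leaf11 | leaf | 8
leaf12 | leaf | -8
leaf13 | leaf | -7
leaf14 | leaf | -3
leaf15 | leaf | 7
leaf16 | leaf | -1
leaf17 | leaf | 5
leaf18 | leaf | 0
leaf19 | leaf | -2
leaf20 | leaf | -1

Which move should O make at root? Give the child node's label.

B

D (O): min(1, -3, -5) = -5
E (O): min(-6, -3) = -6
F (O): min(8, -7) = -7
A (X): max(-5, -6, -7) = -5
G (O): min(-7, -5, 0) = -7
H (O): min(8, -8, -7) = -8
B (X): max(-7, -8) = -7
J (O): min(-3, 7) = -3
K (O): min(-1, 5) = -1
L (O): min(0, -2, -1) = -2
C (X): max(-3, -1, -2) = -1
root (O): min(-5, -7, -1) = -7
O at root wants the lowest of {A=-5, B=-7, C=-1}, so chooses B.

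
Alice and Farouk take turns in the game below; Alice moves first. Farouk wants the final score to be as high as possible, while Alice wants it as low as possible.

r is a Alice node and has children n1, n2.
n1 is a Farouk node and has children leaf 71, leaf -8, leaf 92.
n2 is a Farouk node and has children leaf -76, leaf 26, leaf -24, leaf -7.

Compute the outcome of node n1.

n1 (Farouk): max(71, -8, 92) = 92

92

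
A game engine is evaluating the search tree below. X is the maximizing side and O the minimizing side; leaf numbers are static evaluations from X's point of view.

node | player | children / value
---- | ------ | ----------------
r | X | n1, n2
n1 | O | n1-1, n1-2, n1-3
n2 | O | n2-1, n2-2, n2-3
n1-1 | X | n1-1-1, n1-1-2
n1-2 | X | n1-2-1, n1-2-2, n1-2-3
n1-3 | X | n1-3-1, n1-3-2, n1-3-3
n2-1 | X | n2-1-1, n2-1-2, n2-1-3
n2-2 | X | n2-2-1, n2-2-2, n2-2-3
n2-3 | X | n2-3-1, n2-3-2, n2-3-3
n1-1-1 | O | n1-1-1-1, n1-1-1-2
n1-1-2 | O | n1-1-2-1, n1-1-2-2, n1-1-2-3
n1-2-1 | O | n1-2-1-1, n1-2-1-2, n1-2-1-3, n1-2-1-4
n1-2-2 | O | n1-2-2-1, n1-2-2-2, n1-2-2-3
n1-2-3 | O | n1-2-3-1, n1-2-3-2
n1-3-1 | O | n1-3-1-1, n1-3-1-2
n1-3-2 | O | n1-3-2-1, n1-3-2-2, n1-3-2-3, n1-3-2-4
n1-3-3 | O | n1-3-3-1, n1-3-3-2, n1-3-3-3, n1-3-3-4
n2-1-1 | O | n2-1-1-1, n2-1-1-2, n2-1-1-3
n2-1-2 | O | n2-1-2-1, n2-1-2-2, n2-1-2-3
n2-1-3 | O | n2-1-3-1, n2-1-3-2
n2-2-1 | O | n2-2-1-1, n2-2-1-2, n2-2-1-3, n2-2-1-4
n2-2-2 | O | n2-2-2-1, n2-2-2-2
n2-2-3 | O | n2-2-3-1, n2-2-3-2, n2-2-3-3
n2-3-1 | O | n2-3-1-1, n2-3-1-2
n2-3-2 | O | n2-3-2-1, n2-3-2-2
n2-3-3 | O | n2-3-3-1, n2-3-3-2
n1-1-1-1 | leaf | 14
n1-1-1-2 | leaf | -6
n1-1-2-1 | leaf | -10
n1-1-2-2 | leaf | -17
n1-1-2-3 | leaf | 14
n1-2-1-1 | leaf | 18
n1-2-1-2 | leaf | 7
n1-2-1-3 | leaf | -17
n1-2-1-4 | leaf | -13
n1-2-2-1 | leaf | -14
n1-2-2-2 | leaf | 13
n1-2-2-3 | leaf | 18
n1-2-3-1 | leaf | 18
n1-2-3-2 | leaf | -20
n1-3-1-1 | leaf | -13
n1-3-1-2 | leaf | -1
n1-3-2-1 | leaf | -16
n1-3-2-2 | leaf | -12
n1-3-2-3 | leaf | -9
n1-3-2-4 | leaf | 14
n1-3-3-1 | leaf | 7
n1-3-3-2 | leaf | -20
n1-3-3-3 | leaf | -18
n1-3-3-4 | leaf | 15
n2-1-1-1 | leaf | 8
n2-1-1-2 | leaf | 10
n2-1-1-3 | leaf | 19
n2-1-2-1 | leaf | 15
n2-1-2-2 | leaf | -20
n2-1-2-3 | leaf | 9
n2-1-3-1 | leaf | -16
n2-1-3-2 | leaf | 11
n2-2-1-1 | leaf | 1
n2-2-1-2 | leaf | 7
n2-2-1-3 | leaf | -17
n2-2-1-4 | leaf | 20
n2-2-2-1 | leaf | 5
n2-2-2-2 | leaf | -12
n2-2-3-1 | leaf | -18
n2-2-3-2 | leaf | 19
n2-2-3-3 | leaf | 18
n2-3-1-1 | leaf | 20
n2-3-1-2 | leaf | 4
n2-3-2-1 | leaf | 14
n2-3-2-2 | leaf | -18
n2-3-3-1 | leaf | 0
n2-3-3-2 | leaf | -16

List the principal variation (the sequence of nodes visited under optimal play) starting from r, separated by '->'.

n1-1-1 (O): min(14, -6) = -6
n1-1-2 (O): min(-10, -17, 14) = -17
n1-1 (X): max(-6, -17) = -6
n1-2-1 (O): min(18, 7, -17, -13) = -17
n1-2-2 (O): min(-14, 13, 18) = -14
n1-2-3 (O): min(18, -20) = -20
n1-2 (X): max(-17, -14, -20) = -14
n1-3-1 (O): min(-13, -1) = -13
n1-3-2 (O): min(-16, -12, -9, 14) = -16
n1-3-3 (O): min(7, -20, -18, 15) = -20
n1-3 (X): max(-13, -16, -20) = -13
n1 (O): min(-6, -14, -13) = -14
n2-1-1 (O): min(8, 10, 19) = 8
n2-1-2 (O): min(15, -20, 9) = -20
n2-1-3 (O): min(-16, 11) = -16
n2-1 (X): max(8, -20, -16) = 8
n2-2-1 (O): min(1, 7, -17, 20) = -17
n2-2-2 (O): min(5, -12) = -12
n2-2-3 (O): min(-18, 19, 18) = -18
n2-2 (X): max(-17, -12, -18) = -12
n2-3-1 (O): min(20, 4) = 4
n2-3-2 (O): min(14, -18) = -18
n2-3-3 (O): min(0, -16) = -16
n2-3 (X): max(4, -18, -16) = 4
n2 (O): min(8, -12, 4) = -12
r (X): max(-14, -12) = -12
At r, X picks n2 (highest: -12).
At n2, O picks n2-2 (lowest: -12).
At n2-2, X picks n2-2-2 (highest: -12).
At n2-2-2, O picks n2-2-2-2 (lowest: -12).
Terminal value -12.

r -> n2 -> n2-2 -> n2-2-2 -> n2-2-2-2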